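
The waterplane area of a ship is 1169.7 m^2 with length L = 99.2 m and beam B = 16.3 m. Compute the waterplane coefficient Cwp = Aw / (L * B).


Formula: Cwp = Aw / (L * B)
Step 1 — L * B = 99.2 * 16.3 = 1616.96 m^2
Step 2 — Cwp = 1169.7 / 1616.96 ≈ 0.72339 (5 s.f.)

0.72339


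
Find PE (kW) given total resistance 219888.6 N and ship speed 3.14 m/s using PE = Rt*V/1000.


Formula: PE = Rt * V / 1000 (kW)
Step 1 — PE (W) = 219888.6 * 3.14 = 690450.204 W
Step 2 — PE (kW) = 690450.204 / 1000 ≈ 690.45 kW (5 s.f.)

690.45 kW


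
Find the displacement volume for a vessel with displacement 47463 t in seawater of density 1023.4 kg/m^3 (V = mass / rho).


Formula: V = mass / rho
Step 1 — convert tonnes to kg: 47463 t * 1000 = 47463000 kg
Step 2 — V = 47463000 / 1023.4 ≈ 46378 m^3 (5 s.f.)

46378 m^3


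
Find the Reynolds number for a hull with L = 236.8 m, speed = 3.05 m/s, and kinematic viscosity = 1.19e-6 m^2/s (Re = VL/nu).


Formula: Re = V * L / nu
Step 1 — V * L = 3.05 * 236.8 = 722.24 m^2/s
Step 2 — Re = 722.24 / 1.19e-6 = 6.07e+08

6.07e+08


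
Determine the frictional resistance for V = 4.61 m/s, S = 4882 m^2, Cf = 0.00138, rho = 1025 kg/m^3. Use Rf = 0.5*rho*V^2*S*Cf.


Formula: Rf = 0.5 * rho * V^2 * S * Cf
Step 1 — V^2 = 4.61^2 = 21.2521
Step 2 — 0.5 * rho * V^2 = 0.5 * 1025 * 21.2521 = 10891.70125
Step 3 — Rf = 10891.70125 * 4882 * 0.00138 ≈ 73379 N (5 s.f.)

73379 N


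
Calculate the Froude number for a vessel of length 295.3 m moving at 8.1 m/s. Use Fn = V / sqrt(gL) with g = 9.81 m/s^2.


Formula: Fn = V / sqrt(g * L)
Step 1 — g * L = 9.81 * 295.3 = 2896.893
Step 2 — sqrt(g * L) = sqrt(2896.893) = 53.822793
Step 3 — Fn = 8.1 / 53.822793 ≈ 0.15049 (5 s.f.)

0.15049


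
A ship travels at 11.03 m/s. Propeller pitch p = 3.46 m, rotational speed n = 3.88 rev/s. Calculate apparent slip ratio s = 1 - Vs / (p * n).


Formula: s = 1 - Vs / (p * n)
Step 1 — p * n = 3.46 * 3.88 = 13.4248
Step 2 — Vs / (p*n) = 11.03 / 13.4248 = 0.821614 (6 d.p.)
Step 3 — s = 1 - 0.821614 = 0.178386

0.178386


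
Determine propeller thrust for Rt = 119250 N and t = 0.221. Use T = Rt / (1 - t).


Formula: T = Rt / (1 - t)
Step 1 — (1 - t) = 1 - 0.221 = 0.779
Step 2 — T = 119250 / 0.779 ≈ 153080 N (5 s.f.)

153080 N


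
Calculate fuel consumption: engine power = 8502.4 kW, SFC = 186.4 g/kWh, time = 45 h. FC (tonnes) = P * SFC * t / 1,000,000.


Formula: FC (tonnes) = P * SFC * t / 1,000,000
Step 1 — P * SFC * t = 8502.4 * 186.4 * 45 = 71318131.2 g
Step 2 — FC (tonnes) = 71318131.2 / 1,000,000 ≈ 71.318 tonnes (5 s.f.)

71.318 tonnes


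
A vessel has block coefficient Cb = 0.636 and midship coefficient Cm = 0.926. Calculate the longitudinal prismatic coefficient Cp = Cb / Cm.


Formula: Cp = Cb / Cm
Substituting: Cp = 0.636 / 0.926
Result: Cp ≈ 0.68683 (5 s.f.)

0.68683


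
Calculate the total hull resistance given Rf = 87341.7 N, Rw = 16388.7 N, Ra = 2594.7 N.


Formula: Rt = Rf + Rw + Ra
Substituting: Rt = 87341.7 + 16388.7 + 2594.7
Result: Rt = 106325.1 N

106325.1 N


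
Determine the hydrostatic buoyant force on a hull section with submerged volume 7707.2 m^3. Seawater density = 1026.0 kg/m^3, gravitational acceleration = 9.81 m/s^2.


Formula: Fb = rho * g * V
Substituting: Fb = 1026.0 * 9.81 * 7707.2
Intermediate: 1026.0 * 9.81 = 10065.06
Result: Fb = 10065.06 * 7707.2 ≈ 77573000 N (5 s.f.)

77573000 N


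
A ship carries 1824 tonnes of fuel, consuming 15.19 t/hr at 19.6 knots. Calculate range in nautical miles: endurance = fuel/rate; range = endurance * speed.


Formula: endurance = fuel / rate; range = endurance * speed
Step 1 — endurance = 1824 / 15.19 = 120.079 hours
Step 2 — range = 120.079 * 19.6 ≈ 2353.5 nautical miles (5 s.f.)

2353.5 NM


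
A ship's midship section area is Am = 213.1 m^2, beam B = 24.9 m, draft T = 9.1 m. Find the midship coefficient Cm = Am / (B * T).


Formula: Cm = Am / (B * T)
Step 1 — B * T = 24.9 * 9.1 = 226.59 m^2
Step 2 — Cm = 213.1 / 226.59 ≈ 0.94047 (5 s.f.)

0.94047


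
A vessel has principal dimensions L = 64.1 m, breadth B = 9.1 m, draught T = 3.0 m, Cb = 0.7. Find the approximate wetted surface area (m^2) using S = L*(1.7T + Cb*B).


Formula: S = 1.7*L*T + V/T with V = Cb*L*B*T, i.e. S = L * (1.7*T + Cb*B)
Step 1 — 1.7*T = 1.7 * 3.0 = 5.1 m
Step 2 — Cb*B = 0.7 * 9.1 = 6.37 m
Step 3 — 1.7*T + Cb*B = 5.1 + 6.37 = 11.47 m
Step 4 — S = 64.1 * 11.47 ≈ 735.23 m^2 (5 s.f.)

735.23 m^2


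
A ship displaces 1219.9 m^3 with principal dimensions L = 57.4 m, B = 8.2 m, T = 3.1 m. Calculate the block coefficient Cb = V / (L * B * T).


Formula: Cb = V / (L * B * T)
Step 1 — L * B * T = 57.4 * 8.2 * 3.1 = 1459.108 m^3
Step 2 — Cb = 1219.9 / 1459.108 ≈ 0.83606 (5 s.f.)

0.83606


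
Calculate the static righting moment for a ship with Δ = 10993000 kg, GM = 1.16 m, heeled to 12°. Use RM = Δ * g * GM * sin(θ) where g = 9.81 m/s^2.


Formula: GZ = GM * sin(theta); RM = disp * g * GZ
Step 1 — GZ = 1.16 * sin(12°) = 1.16 * 0.207912 = 0.241178 m
Step 2 — RM = 10993000 * 9.81 * 0.241178 ≈ 26009000 N·m (5 s.f.)

26009000 N·m


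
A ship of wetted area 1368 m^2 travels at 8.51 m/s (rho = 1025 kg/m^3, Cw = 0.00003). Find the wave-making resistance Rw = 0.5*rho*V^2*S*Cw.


Formula: Rw = 0.5 * rho * V^2 * S * Cw
Step 1 — V^2 = 8.51^2 = 72.4201
Step 2 — 0.5 * rho * V^2 = 0.5 * 1025 * 72.4201 = 37115.30125
Step 3 — Rw = 37115.30125 * 1368 * 0.00003 ≈ 1523.2 N (5 s.f.)

1523.2 N


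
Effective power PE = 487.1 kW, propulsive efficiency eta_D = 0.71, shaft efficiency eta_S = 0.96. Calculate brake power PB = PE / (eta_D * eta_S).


Formula: PB = PE / (eta_D * eta_S)
Step 1 — combined efficiency = eta_D * eta_S = 0.71 * 0.96 = 0.6816
Step 2 — PB = 487.1 / 0.6816 ≈ 714.64 kW (5 s.f.)

714.64 kW


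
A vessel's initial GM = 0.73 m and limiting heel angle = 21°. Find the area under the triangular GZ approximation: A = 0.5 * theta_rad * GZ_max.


Formula: GZ_max = GM * sin(theta); Area = 0.5 * theta_rad * GZ_max
Step 1 — GZ_max = 0.73 * sin(21°) = 0.73 * 0.358368 = 0.261609 m
Step 2 — theta_rad = 21 * pi/180 = 0.366519 rad
Step 3 — Area = 0.5 * 0.366519 * 0.261609 ≈ 0.047942 m·rad (5 s.f.)

0.047942 m·rad


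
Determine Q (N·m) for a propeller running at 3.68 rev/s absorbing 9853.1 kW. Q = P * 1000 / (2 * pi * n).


Formula: Q = P_W / (2 * pi * n)
Step 1 — P_W = 9853.1 kW * 1000 = 9853100.0 W
Step 2 — 2 * pi * n = 2 * pi * 3.68 = 23.122122
Step 3 — Q = 9853100.0 / 23.122122 ≈ 426130 N·m (5 s.f.)

426130 N·m


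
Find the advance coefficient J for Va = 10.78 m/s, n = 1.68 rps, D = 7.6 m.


Formula: J = Va / (n * D)
Step 1 — n * D = 1.68 * 7.6 = 12.768
Step 2 — J = 10.78 / 12.768 ≈ 0.84430 (5 s.f.)

0.84430


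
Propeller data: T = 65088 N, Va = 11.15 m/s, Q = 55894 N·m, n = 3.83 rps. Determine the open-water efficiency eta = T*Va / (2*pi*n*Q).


Formula: eta = T * Va / (2 * pi * n * Q)
Step 1 — numerator = T * Va = 65088 * 11.15 = 725731.2
Step 2 — 2 * pi * n = 2 * pi * 3.83 = 24.0646
Step 3 — denominator = 24.0646 * 55894 = 1345066.75
Step 4 — eta = 725731.2 / 1345066.75 ≈ 0.53955 (5 s.f.)

0.53955


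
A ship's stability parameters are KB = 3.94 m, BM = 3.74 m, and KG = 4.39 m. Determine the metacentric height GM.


Formula: GM = KB + BM - KG
Step 1 — KM = KB + BM = 3.94 + 3.74 = 7.68 m
Step 2 — GM = KM - KG = 7.68 - 4.39 = 3.29 m

3.29 m


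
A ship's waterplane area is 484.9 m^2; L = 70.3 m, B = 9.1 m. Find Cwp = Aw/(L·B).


Formula: Cwp = Aw / (L * B)
Step 1 — L * B = 70.3 * 9.1 = 639.73 m^2
Step 2 — Cwp = 484.9 / 639.73 ≈ 0.75798 (5 s.f.)

0.75798


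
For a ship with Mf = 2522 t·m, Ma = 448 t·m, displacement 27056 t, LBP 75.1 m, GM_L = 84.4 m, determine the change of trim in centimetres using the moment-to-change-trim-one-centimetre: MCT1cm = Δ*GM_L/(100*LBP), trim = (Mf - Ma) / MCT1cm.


Formula: net trimming moment = Mf - Ma; MCT1cm = Δ*GM_L/(100*LBP); trim = net moment / MCT1cm
Step 1 — net trimming moment = 2522 - 448 = 2074 t·m
Step 2 — MCT1cm = 27056 * 84.4 / (100 * 75.1) = 304.0648 t·m/cm
Step 3 — trim = 2074 / 304.0648 ≈ 6.8209 cm (5 s.f.)

6.8209 cm


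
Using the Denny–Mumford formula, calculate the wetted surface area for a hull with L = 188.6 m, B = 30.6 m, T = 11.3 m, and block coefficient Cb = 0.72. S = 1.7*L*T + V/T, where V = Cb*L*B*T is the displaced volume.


Formula: S = 1.7*L*T + V/T with V = Cb*L*B*T, i.e. S = L * (1.7*T + Cb*B)
Step 1 — 1.7*T = 1.7 * 11.3 = 19.21 m
Step 2 — Cb*B = 0.72 * 30.6 = 22.032 m
Step 3 — 1.7*T + Cb*B = 19.21 + 22.032 = 41.242 m
Step 4 — S = 188.6 * 41.242 ≈ 7778.2 m^2 (5 s.f.)

7778.2 m^2


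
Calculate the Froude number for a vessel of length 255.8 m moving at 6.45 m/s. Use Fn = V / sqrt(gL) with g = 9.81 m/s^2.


Formula: Fn = V / sqrt(g * L)
Step 1 — g * L = 9.81 * 255.8 = 2509.398
Step 2 — sqrt(g * L) = sqrt(2509.398) = 50.093892
Step 3 — Fn = 6.45 / 50.093892 ≈ 0.12876 (5 s.f.)

0.12876


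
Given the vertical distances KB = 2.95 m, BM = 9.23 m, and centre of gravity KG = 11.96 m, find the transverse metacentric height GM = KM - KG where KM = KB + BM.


Formula: GM = KB + BM - KG
Step 1 — KM = KB + BM = 2.95 + 9.23 = 12.18 m
Step 2 — GM = KM - KG = 12.18 - 11.96 = 0.22 m

0.22 m


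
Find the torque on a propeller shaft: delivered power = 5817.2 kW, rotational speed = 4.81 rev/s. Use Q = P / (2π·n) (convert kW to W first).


Formula: Q = P_W / (2 * pi * n)
Step 1 — P_W = 5817.2 kW * 1000 = 5817200.0 W
Step 2 — 2 * pi * n = 2 * pi * 4.81 = 30.222121
Step 3 — Q = 5817200.0 / 30.222121 ≈ 192480 N·m (5 s.f.)

192480 N·m


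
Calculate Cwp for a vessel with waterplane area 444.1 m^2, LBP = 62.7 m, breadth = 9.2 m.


Formula: Cwp = Aw / (L * B)
Step 1 — L * B = 62.7 * 9.2 = 576.84 m^2
Step 2 — Cwp = 444.1 / 576.84 ≈ 0.76988 (5 s.f.)

0.76988


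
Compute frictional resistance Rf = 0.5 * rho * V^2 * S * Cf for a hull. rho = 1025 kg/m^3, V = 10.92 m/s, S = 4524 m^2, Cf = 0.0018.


Formula: Rf = 0.5 * rho * V^2 * S * Cf
Step 1 — V^2 = 10.92^2 = 119.2464
Step 2 — 0.5 * rho * V^2 = 0.5 * 1025 * 119.2464 = 61113.78
Step 3 — Rf = 61113.78 * 4524 * 0.0018 ≈ 497660 N (5 s.f.)

497660 N


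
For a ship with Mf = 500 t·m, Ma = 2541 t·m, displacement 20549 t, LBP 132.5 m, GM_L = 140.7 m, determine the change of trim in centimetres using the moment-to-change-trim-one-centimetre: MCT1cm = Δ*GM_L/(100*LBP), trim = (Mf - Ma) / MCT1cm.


Formula: net trimming moment = Mf - Ma; MCT1cm = Δ*GM_L/(100*LBP); trim = net moment / MCT1cm
Step 1 — net trimming moment = 500 - 2541 = -2041 t·m
Step 2 — MCT1cm = 20549 * 140.7 / (100 * 132.5) = 218.2071 t·m/cm
Step 3 — trim = -2041 / 218.2071 ≈ -9.3535 cm (5 s.f.)

-9.3535 cm


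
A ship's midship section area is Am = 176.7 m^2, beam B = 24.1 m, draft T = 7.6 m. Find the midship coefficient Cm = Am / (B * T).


Formula: Cm = Am / (B * T)
Step 1 — B * T = 24.1 * 7.6 = 183.16 m^2
Step 2 — Cm = 176.7 / 183.16 ≈ 0.96473 (5 s.f.)

0.96473


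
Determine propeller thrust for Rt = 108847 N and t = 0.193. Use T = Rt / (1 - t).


Formula: T = Rt / (1 - t)
Step 1 — (1 - t) = 1 - 0.193 = 0.807
Step 2 — T = 108847 / 0.807 ≈ 134880 N (5 s.f.)

134880 N


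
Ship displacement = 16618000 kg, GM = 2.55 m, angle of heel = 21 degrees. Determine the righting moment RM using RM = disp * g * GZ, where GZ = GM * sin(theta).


Formula: GZ = GM * sin(theta); RM = disp * g * GZ
Step 1 — GZ = 2.55 * sin(21°) = 2.55 * 0.358368 = 0.913838 m
Step 2 — RM = 16618000 * 9.81 * 0.913838 ≈ 148980000 N·m (5 s.f.)

148980000 N·m


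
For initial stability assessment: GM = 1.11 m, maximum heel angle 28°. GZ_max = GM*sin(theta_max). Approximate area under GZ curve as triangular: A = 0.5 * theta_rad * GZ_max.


Formula: GZ_max = GM * sin(theta); Area = 0.5 * theta_rad * GZ_max
Step 1 — GZ_max = 1.11 * sin(28°) = 1.11 * 0.469472 = 0.521114 m
Step 2 — theta_rad = 28 * pi/180 = 0.488692 rad
Step 3 — Area = 0.5 * 0.488692 * 0.521114 ≈ 0.12733 m·rad (5 s.f.)

0.12733 m·rad


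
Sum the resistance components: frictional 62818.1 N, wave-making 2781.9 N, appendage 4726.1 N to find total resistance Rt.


Formula: Rt = Rf + Rw + Ra
Substituting: Rt = 62818.1 + 2781.9 + 4726.1
Result: Rt = 70326.1 N

70326.1 N


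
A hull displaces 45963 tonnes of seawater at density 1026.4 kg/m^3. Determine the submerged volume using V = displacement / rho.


Formula: V = mass / rho
Step 1 — convert tonnes to kg: 45963 t * 1000 = 45963000 kg
Step 2 — V = 45963000 / 1026.4 ≈ 44781 m^3 (5 s.f.)

44781 m^3


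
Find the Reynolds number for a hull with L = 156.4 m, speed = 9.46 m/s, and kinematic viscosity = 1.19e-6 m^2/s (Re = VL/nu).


Formula: Re = V * L / nu
Step 1 — V * L = 9.46 * 156.4 = 1479.544 m^2/s
Step 2 — Re = 1479.544 / 1.19e-6 = 1.24e+09

1.24e+09


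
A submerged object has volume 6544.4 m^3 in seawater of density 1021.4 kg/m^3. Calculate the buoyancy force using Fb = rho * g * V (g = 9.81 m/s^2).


Formula: Fb = rho * g * V
Substituting: Fb = 1021.4 * 9.81 * 6544.4
Intermediate: 1021.4 * 9.81 = 10019.934
Result: Fb = 10019.934 * 6544.4 ≈ 65574000 N (5 s.f.)

65574000 N


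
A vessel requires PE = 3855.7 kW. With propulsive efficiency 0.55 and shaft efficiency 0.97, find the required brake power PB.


Formula: PB = PE / (eta_D * eta_S)
Step 1 — combined efficiency = eta_D * eta_S = 0.55 * 0.97 = 0.5335
Step 2 — PB = 3855.7 / 0.5335 ≈ 7227.2 kW (5 s.f.)

7227.2 kW


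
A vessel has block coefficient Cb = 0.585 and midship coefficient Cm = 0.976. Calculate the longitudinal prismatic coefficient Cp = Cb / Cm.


Formula: Cp = Cb / Cm
Substituting: Cp = 0.585 / 0.976
Result: Cp ≈ 0.59939 (5 s.f.)

0.59939


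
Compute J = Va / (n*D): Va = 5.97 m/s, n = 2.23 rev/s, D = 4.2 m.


Formula: J = Va / (n * D)
Step 1 — n * D = 2.23 * 4.2 = 9.366
Step 2 — J = 5.97 / 9.366 ≈ 0.63741 (5 s.f.)

0.63741


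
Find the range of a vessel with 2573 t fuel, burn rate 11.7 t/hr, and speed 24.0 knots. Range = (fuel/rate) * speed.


Formula: endurance = fuel / rate; range = endurance * speed
Step 1 — endurance = 2573 / 11.7 = 219.9145 hours
Step 2 — range = 219.9145 * 24.0 ≈ 5277.9 nautical miles (5 s.f.)

5277.9 NM


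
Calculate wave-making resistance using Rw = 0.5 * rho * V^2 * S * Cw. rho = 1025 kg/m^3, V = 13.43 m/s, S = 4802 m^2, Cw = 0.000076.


Formula: Rw = 0.5 * rho * V^2 * S * Cw
Step 1 — V^2 = 13.43^2 = 180.3649
Step 2 — 0.5 * rho * V^2 = 0.5 * 1025 * 180.3649 = 92437.01125
Step 3 — Rw = 92437.01125 * 4802 * 0.000076 ≈ 33735 N (5 s.f.)

33735 N


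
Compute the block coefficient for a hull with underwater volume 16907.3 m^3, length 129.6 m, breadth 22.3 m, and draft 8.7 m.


Formula: Cb = V / (L * B * T)
Step 1 — L * B * T = 129.6 * 22.3 * 8.7 = 25143.696 m^3
Step 2 — Cb = 16907.3 / 25143.696 ≈ 0.67243 (5 s.f.)

0.67243


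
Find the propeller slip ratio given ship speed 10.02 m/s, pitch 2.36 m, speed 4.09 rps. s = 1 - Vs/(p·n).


Formula: s = 1 - Vs / (p * n)
Step 1 — p * n = 2.36 * 4.09 = 9.6524
Step 2 — Vs / (p*n) = 10.02 / 9.6524 = 1.038084 (6 d.p.)
Step 3 — s = 1 - 1.038084 = -0.038084

-0.038084


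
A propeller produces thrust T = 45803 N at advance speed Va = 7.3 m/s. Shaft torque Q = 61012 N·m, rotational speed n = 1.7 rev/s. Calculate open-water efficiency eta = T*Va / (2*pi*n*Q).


Formula: eta = T * Va / (2 * pi * n * Q)
Step 1 — numerator = T * Va = 45803 * 7.3 = 334361.9
Step 2 — 2 * pi * n = 2 * pi * 1.7 = 10.681415
Step 3 — denominator = 10.681415 * 61012 = 651694.49
Step 4 — eta = 334361.9 / 651694.49 ≈ 0.51307 (5 s.f.)

0.51307


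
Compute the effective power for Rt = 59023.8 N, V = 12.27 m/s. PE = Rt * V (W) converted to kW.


Formula: PE = Rt * V / 1000 (kW)
Step 1 — PE (W) = 59023.8 * 12.27 = 724222.026 W
Step 2 — PE (kW) = 724222.026 / 1000 ≈ 724.22 kW (5 s.f.)

724.22 kW


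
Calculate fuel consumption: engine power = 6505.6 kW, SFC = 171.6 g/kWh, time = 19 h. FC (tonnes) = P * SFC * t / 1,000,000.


Formula: FC (tonnes) = P * SFC * t / 1,000,000
Step 1 — P * SFC * t = 6505.6 * 171.6 * 19 = 21210858.24 g
Step 2 — FC (tonnes) = 21210858.24 / 1,000,000 ≈ 21.211 tonnes (5 s.f.)

21.211 tonnes


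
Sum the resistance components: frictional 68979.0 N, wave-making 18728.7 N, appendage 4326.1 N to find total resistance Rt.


Formula: Rt = Rf + Rw + Ra
Substituting: Rt = 68979.0 + 18728.7 + 4326.1
Result: Rt = 92033.8 N

92033.8 N


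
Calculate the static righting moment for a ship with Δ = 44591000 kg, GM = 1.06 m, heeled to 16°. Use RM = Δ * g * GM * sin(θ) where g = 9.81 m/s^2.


Formula: GZ = GM * sin(theta); RM = disp * g * GZ
Step 1 — GZ = 1.06 * sin(16°) = 1.06 * 0.275637 = 0.292175 m
Step 2 — RM = 44591000 * 9.81 * 0.292175 ≈ 127810000 N·m (5 s.f.)

127810000 N·m


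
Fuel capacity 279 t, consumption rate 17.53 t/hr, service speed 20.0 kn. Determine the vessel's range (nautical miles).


Formula: endurance = fuel / rate; range = endurance * speed
Step 1 — endurance = 279 / 17.53 = 15.9156 hours
Step 2 — range = 15.9156 * 20.0 ≈ 318.31 nautical miles (5 s.f.)

318.31 NM


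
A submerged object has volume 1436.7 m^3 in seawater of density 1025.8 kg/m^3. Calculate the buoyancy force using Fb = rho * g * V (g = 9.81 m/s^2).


Formula: Fb = rho * g * V
Substituting: Fb = 1025.8 * 9.81 * 1436.7
Intermediate: 1025.8 * 9.81 = 10063.098
Result: Fb = 10063.098 * 1436.7 ≈ 14458000 N (5 s.f.)

14458000 N


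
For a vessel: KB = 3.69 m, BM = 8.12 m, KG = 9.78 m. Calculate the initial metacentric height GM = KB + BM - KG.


Formula: GM = KB + BM - KG
Step 1 — KM = KB + BM = 3.69 + 8.12 = 11.81 m
Step 2 — GM = KM - KG = 11.81 - 9.78 = 2.03 m

2.03 m


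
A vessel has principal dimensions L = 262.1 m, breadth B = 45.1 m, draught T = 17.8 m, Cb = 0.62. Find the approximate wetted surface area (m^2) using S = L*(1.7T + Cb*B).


Formula: S = 1.7*L*T + V/T with V = Cb*L*B*T, i.e. S = L * (1.7*T + Cb*B)
Step 1 — 1.7*T = 1.7 * 17.8 = 30.26 m
Step 2 — Cb*B = 0.62 * 45.1 = 27.962 m
Step 3 — 1.7*T + Cb*B = 30.26 + 27.962 = 58.222 m
Step 4 — S = 262.1 * 58.222 ≈ 15260 m^2 (5 s.f.)

15260 m^2


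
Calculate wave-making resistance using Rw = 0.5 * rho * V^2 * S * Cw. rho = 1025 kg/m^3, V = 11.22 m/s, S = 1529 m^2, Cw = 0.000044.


Formula: Rw = 0.5 * rho * V^2 * S * Cw
Step 1 — V^2 = 11.22^2 = 125.8884
Step 2 — 0.5 * rho * V^2 = 0.5 * 1025 * 125.8884 = 64517.805
Step 3 — Rw = 64517.805 * 1529 * 0.000044 ≈ 4340.5 N (5 s.f.)

4340.5 N


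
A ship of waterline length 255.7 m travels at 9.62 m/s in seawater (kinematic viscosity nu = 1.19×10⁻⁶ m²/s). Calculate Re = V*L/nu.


Formula: Re = V * L / nu
Step 1 — V * L = 9.62 * 255.7 = 2459.834 m^2/s
Step 2 — Re = 2459.834 / 1.19e-6 = 2.07e+09

2.07e+09


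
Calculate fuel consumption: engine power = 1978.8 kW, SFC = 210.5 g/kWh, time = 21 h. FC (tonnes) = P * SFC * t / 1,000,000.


Formula: FC (tonnes) = P * SFC * t / 1,000,000
Step 1 — P * SFC * t = 1978.8 * 210.5 * 21 = 8747285.4 g
Step 2 — FC (tonnes) = 8747285.4 / 1,000,000 ≈ 8.7473 tonnes (5 s.f.)

8.7473 tonnes


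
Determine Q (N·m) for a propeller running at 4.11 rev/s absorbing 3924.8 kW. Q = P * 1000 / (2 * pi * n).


Formula: Q = P_W / (2 * pi * n)
Step 1 — P_W = 3924.8 kW * 1000 = 3924800.0 W
Step 2 — 2 * pi * n = 2 * pi * 4.11 = 25.823892
Step 3 — Q = 3924800.0 / 25.823892 ≈ 151980 N·m (5 s.f.)

151980 N·m


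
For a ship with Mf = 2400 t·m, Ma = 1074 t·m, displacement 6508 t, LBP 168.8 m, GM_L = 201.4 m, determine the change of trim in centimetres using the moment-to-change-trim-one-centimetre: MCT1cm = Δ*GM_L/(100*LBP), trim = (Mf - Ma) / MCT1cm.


Formula: net trimming moment = Mf - Ma; MCT1cm = Δ*GM_L/(100*LBP); trim = net moment / MCT1cm
Step 1 — net trimming moment = 2400 - 1074 = 1326 t·m
Step 2 — MCT1cm = 6508 * 201.4 / (100 * 168.8) = 77.6488 t·m/cm
Step 3 — trim = 1326 / 77.6488 ≈ 17.077 cm (5 s.f.)

17.077 cm


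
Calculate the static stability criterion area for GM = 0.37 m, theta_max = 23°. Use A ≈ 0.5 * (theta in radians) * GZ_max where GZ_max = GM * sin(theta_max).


Formula: GZ_max = GM * sin(theta); Area = 0.5 * theta_rad * GZ_max
Step 1 — GZ_max = 0.37 * sin(23°) = 0.37 * 0.390731 = 0.14457 m
Step 2 — theta_rad = 23 * pi/180 = 0.401426 rad
Step 3 — Area = 0.5 * 0.401426 * 0.14457 ≈ 0.029017 m·rad (5 s.f.)

0.029017 m·rad


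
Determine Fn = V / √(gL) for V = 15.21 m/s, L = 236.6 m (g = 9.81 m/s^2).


Formula: Fn = V / sqrt(g * L)
Step 1 — g * L = 9.81 * 236.6 = 2321.046
Step 2 — sqrt(g * L) = sqrt(2321.046) = 48.177235
Step 3 — Fn = 15.21 / 48.177235 ≈ 0.31571 (5 s.f.)

0.31571


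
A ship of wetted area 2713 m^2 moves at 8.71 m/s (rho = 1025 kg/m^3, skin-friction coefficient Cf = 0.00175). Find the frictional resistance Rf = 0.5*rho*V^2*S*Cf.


Formula: Rf = 0.5 * rho * V^2 * S * Cf
Step 1 — V^2 = 8.71^2 = 75.8641
Step 2 — 0.5 * rho * V^2 = 0.5 * 1025 * 75.8641 = 38880.35125
Step 3 — Rf = 38880.35125 * 2713 * 0.00175 ≈ 184590 N (5 s.f.)

184590 N


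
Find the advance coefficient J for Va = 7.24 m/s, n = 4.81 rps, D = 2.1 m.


Formula: J = Va / (n * D)
Step 1 — n * D = 4.81 * 2.1 = 10.101
Step 2 — J = 7.24 / 10.101 ≈ 0.71676 (5 s.f.)

0.71676


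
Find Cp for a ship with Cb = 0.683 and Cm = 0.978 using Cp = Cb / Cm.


Formula: Cp = Cb / Cm
Substituting: Cp = 0.683 / 0.978
Result: Cp ≈ 0.69836 (5 s.f.)

0.69836


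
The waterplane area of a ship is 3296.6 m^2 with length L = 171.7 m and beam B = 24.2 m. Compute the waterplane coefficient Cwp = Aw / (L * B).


Formula: Cwp = Aw / (L * B)
Step 1 — L * B = 171.7 * 24.2 = 4155.14 m^2
Step 2 — Cwp = 3296.6 / 4155.14 ≈ 0.79338 (5 s.f.)

0.79338


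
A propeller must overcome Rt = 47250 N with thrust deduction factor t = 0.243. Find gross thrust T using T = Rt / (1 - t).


Formula: T = Rt / (1 - t)
Step 1 — (1 - t) = 1 - 0.243 = 0.757
Step 2 — T = 47250 / 0.757 ≈ 62417 N (5 s.f.)

62417 N


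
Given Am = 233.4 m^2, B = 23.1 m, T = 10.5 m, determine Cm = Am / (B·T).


Formula: Cm = Am / (B * T)
Step 1 — B * T = 23.1 * 10.5 = 242.55 m^2
Step 2 — Cm = 233.4 / 242.55 ≈ 0.96228 (5 s.f.)

0.96228


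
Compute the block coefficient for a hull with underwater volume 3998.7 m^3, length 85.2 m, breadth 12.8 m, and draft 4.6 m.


Formula: Cb = V / (L * B * T)
Step 1 — L * B * T = 85.2 * 12.8 * 4.6 = 5016.576 m^3
Step 2 — Cb = 3998.7 / 5016.576 ≈ 0.79710 (5 s.f.)

0.79710


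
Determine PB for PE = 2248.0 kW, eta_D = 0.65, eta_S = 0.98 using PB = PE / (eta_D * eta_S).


Formula: PB = PE / (eta_D * eta_S)
Step 1 — combined efficiency = eta_D * eta_S = 0.65 * 0.98 = 0.637
Step 2 — PB = 2248.0 / 0.637 ≈ 3529.0 kW (5 s.f.)

3529.0 kW


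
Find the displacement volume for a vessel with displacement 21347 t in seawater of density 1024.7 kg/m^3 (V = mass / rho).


Formula: V = mass / rho
Step 1 — convert tonnes to kg: 21347 t * 1000 = 21347000 kg
Step 2 — V = 21347000 / 1024.7 ≈ 20832 m^3 (5 s.f.)

20832 m^3


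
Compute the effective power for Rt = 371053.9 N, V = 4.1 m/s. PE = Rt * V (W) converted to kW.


Formula: PE = Rt * V / 1000 (kW)
Step 1 — PE (W) = 371053.9 * 4.1 = 1521320.99 W
Step 2 — PE (kW) = 1521320.99 / 1000 ≈ 1521.3 kW (5 s.f.)

1521.3 kW


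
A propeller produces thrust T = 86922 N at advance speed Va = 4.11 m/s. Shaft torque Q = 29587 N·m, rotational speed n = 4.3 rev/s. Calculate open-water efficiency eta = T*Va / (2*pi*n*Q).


Formula: eta = T * Va / (2 * pi * n * Q)
Step 1 — numerator = T * Va = 86922 * 4.11 = 357249.42
Step 2 — 2 * pi * n = 2 * pi * 4.3 = 27.017697
Step 3 — denominator = 27.017697 * 29587 = 799372.6
Step 4 — eta = 357249.42 / 799372.6 ≈ 0.44691 (5 s.f.)

0.44691


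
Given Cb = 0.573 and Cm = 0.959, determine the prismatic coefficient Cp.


Formula: Cp = Cb / Cm
Substituting: Cp = 0.573 / 0.959
Result: Cp ≈ 0.59750 (5 s.f.)

0.59750


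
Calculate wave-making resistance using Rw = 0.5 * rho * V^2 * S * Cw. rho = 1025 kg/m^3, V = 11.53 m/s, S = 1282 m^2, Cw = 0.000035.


Formula: Rw = 0.5 * rho * V^2 * S * Cw
Step 1 — V^2 = 11.53^2 = 132.9409
Step 2 — 0.5 * rho * V^2 = 0.5 * 1025 * 132.9409 = 68132.21125
Step 3 — Rw = 68132.21125 * 1282 * 0.000035 ≈ 3057.1 N (5 s.f.)

3057.1 N


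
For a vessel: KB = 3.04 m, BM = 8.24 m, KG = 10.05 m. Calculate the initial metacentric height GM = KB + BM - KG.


Formula: GM = KB + BM - KG
Step 1 — KM = KB + BM = 3.04 + 8.24 = 11.28 m
Step 2 — GM = KM - KG = 11.28 - 10.05 = 1.23 m

1.23 m


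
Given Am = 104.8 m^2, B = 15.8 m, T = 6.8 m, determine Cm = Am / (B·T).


Formula: Cm = Am / (B * T)
Step 1 — B * T = 15.8 * 6.8 = 107.44 m^2
Step 2 — Cm = 104.8 / 107.44 ≈ 0.97543 (5 s.f.)

0.97543


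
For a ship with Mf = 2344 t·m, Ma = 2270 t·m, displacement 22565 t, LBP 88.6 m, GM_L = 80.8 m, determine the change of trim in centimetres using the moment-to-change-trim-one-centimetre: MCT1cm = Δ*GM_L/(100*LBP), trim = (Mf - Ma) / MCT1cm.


Formula: net trimming moment = Mf - Ma; MCT1cm = Δ*GM_L/(100*LBP); trim = net moment / MCT1cm
Step 1 — net trimming moment = 2344 - 2270 = 74 t·m
Step 2 — MCT1cm = 22565 * 80.8 / (100 * 88.6) = 205.7847 t·m/cm
Step 3 — trim = 74 / 205.7847 ≈ 0.35960 cm (5 s.f.)

0.35960 cm


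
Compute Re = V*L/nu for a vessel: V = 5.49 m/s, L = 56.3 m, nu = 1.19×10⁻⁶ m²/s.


Formula: Re = V * L / nu
Step 1 — V * L = 5.49 * 56.3 = 309.087 m^2/s
Step 2 — Re = 309.087 / 1.19e-6 = 2.60e+08

2.60e+08


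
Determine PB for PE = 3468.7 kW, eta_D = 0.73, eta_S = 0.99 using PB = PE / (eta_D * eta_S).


Formula: PB = PE / (eta_D * eta_S)
Step 1 — combined efficiency = eta_D * eta_S = 0.73 * 0.99 = 0.7227
Step 2 — PB = 3468.7 / 0.7227 ≈ 4799.6 kW (5 s.f.)

4799.6 kW


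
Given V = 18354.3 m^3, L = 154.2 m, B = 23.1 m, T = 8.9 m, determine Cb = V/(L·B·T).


Formula: Cb = V / (L * B * T)
Step 1 — L * B * T = 154.2 * 23.1 * 8.9 = 31701.978 m^3
Step 2 — Cb = 18354.3 / 31701.978 ≈ 0.57896 (5 s.f.)

0.57896


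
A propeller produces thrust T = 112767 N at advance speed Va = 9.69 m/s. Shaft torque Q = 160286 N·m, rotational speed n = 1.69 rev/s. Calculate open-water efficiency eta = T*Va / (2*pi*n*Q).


Formula: eta = T * Va / (2 * pi * n * Q)
Step 1 — numerator = T * Va = 112767 * 9.69 = 1092712.23
Step 2 — 2 * pi * n = 2 * pi * 1.69 = 10.618583
Step 3 — denominator = 10.618583 * 160286 = 1702010.19
Step 4 — eta = 1092712.23 / 1702010.19 ≈ 0.64201 (5 s.f.)

0.64201


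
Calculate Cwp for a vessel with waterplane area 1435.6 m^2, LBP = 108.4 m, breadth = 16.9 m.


Formula: Cwp = Aw / (L * B)
Step 1 — L * B = 108.4 * 16.9 = 1831.96 m^2
Step 2 — Cwp = 1435.6 / 1831.96 ≈ 0.78364 (5 s.f.)

0.78364


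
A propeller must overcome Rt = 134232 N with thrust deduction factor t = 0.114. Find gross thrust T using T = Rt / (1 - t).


Formula: T = Rt / (1 - t)
Step 1 — (1 - t) = 1 - 0.114 = 0.886
Step 2 — T = 134232 / 0.886 ≈ 151500 N (5 s.f.)

151500 N


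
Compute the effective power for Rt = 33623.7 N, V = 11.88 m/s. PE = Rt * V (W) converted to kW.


Formula: PE = Rt * V / 1000 (kW)
Step 1 — PE (W) = 33623.7 * 11.88 = 399449.556 W
Step 2 — PE (kW) = 399449.556 / 1000 ≈ 399.45 kW (5 s.f.)

399.45 kW


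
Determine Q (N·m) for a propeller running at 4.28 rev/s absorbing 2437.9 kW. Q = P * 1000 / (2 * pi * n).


Formula: Q = P_W / (2 * pi * n)
Step 1 — P_W = 2437.9 kW * 1000 = 2437900.0 W
Step 2 — 2 * pi * n = 2 * pi * 4.28 = 26.892033
Step 3 — Q = 2437900.0 / 26.892033 ≈ 90655 N·m (5 s.f.)

90655 N·m


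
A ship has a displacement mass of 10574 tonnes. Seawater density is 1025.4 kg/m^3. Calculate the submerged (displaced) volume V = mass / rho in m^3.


Formula: V = mass / rho
Step 1 — convert tonnes to kg: 10574 t * 1000 = 10574000 kg
Step 2 — V = 10574000 / 1025.4 ≈ 10312 m^3 (5 s.f.)

10312 m^3


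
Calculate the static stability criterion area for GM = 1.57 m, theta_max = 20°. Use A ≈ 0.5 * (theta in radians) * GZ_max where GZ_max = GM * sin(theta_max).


Formula: GZ_max = GM * sin(theta); Area = 0.5 * theta_rad * GZ_max
Step 1 — GZ_max = 1.57 * sin(20°) = 1.57 * 0.34202 = 0.536971 m
Step 2 — theta_rad = 20 * pi/180 = 0.349066 rad
Step 3 — Area = 0.5 * 0.349066 * 0.536971 ≈ 0.093719 m·rad (5 s.f.)

0.093719 m·rad


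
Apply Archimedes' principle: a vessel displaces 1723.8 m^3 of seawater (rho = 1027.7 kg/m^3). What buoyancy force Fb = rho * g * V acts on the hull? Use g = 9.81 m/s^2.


Formula: Fb = rho * g * V
Substituting: Fb = 1027.7 * 9.81 * 1723.8
Intermediate: 1027.7 * 9.81 = 10081.737
Result: Fb = 10081.737 * 1723.8 ≈ 17379000 N (5 s.f.)

17379000 N


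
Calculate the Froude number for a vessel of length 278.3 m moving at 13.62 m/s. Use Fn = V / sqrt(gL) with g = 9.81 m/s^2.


Formula: Fn = V / sqrt(g * L)
Step 1 — g * L = 9.81 * 278.3 = 2730.123
Step 2 — sqrt(g * L) = sqrt(2730.123) = 52.250579
Step 3 — Fn = 13.62 / 52.250579 ≈ 0.26067 (5 s.f.)

0.26067


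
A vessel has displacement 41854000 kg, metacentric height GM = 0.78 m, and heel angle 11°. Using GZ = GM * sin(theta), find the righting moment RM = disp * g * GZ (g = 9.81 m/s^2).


Formula: GZ = GM * sin(theta); RM = disp * g * GZ
Step 1 — GZ = 0.78 * sin(11°) = 0.78 * 0.190809 = 0.148831 m
Step 2 — RM = 41854000 * 9.81 * 0.148831 ≈ 61108000 N·m (5 s.f.)

61108000 N·m


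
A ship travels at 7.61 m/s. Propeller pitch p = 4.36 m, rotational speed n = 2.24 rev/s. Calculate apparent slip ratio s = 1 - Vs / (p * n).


Formula: s = 1 - Vs / (p * n)
Step 1 — p * n = 4.36 * 2.24 = 9.7664
Step 2 — Vs / (p*n) = 7.61 / 9.7664 = 0.779202 (6 d.p.)
Step 3 — s = 1 - 0.779202 = 0.220798

0.220798


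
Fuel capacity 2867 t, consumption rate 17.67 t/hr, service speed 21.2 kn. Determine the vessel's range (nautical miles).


Formula: endurance = fuel / rate; range = endurance * speed
Step 1 — endurance = 2867 / 17.67 = 162.2524 hours
Step 2 — range = 162.2524 * 21.2 ≈ 3439.8 nautical miles (5 s.f.)

3439.8 NM


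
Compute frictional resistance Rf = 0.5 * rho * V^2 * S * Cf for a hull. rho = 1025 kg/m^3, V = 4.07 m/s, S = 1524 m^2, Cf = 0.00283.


Formula: Rf = 0.5 * rho * V^2 * S * Cf
Step 1 — V^2 = 4.07^2 = 16.5649
Step 2 — 0.5 * rho * V^2 = 0.5 * 1025 * 16.5649 = 8489.51125
Step 3 — Rf = 8489.51125 * 1524 * 0.00283 ≈ 36615 N (5 s.f.)

36615 N


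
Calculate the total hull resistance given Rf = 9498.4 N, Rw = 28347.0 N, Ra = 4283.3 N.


Formula: Rt = Rf + Rw + Ra
Substituting: Rt = 9498.4 + 28347.0 + 4283.3
Result: Rt = 42128.7 N

42128.7 N


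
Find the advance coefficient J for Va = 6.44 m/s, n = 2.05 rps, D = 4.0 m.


Formula: J = Va / (n * D)
Step 1 — n * D = 2.05 * 4.0 = 8.2
Step 2 — J = 6.44 / 8.2 ≈ 0.78537 (5 s.f.)

0.78537


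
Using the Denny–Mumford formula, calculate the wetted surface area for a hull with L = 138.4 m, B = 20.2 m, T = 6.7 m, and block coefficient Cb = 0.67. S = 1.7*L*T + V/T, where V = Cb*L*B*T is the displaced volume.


Formula: S = 1.7*L*T + V/T with V = Cb*L*B*T, i.e. S = L * (1.7*T + Cb*B)
Step 1 — 1.7*T = 1.7 * 6.7 = 11.39 m
Step 2 — Cb*B = 0.67 * 20.2 = 13.534 m
Step 3 — 1.7*T + Cb*B = 11.39 + 13.534 = 24.924 m
Step 4 — S = 138.4 * 24.924 ≈ 3449.5 m^2 (5 s.f.)

3449.5 m^2


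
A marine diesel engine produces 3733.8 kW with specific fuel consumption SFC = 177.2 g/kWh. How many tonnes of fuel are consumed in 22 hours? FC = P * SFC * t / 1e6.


Formula: FC (tonnes) = P * SFC * t / 1,000,000
Step 1 — P * SFC * t = 3733.8 * 177.2 * 22 = 14555845.92 g
Step 2 — FC (tonnes) = 14555845.92 / 1,000,000 ≈ 14.556 tonnes (5 s.f.)

14.556 tonnes


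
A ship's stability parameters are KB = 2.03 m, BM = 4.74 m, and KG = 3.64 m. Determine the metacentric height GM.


Formula: GM = KB + BM - KG
Step 1 — KM = KB + BM = 2.03 + 4.74 = 6.77 m
Step 2 — GM = KM - KG = 6.77 - 3.64 = 3.13 m

3.13 m


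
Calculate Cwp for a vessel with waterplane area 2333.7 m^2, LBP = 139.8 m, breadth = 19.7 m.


Formula: Cwp = Aw / (L * B)
Step 1 — L * B = 139.8 * 19.7 = 2754.06 m^2
Step 2 — Cwp = 2333.7 / 2754.06 ≈ 0.84737 (5 s.f.)

0.84737


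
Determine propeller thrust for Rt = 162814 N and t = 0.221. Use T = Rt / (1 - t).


Formula: T = Rt / (1 - t)
Step 1 — (1 - t) = 1 - 0.221 = 0.779
Step 2 — T = 162814 / 0.779 ≈ 209000 N (5 s.f.)

209000 N


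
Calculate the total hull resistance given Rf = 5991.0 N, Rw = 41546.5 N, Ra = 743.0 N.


Formula: Rt = Rf + Rw + Ra
Substituting: Rt = 5991.0 + 41546.5 + 743.0
Result: Rt = 48280.5 N

48280.5 N


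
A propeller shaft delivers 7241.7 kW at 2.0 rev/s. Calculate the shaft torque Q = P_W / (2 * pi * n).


Formula: Q = P_W / (2 * pi * n)
Step 1 — P_W = 7241.7 kW * 1000 = 7241700.0 W
Step 2 — 2 * pi * n = 2 * pi * 2.0 = 12.566371
Step 3 — Q = 7241700.0 / 12.566371 ≈ 576280 N·m (5 s.f.)

576280 N·m


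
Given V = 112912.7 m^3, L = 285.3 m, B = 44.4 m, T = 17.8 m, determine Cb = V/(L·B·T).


Formula: Cb = V / (L * B * T)
Step 1 — L * B * T = 285.3 * 44.4 * 17.8 = 225478.296 m^3
Step 2 — Cb = 112912.7 / 225478.296 ≈ 0.50077 (5 s.f.)

0.50077


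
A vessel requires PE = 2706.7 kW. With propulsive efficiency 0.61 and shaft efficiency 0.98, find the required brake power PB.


Formula: PB = PE / (eta_D * eta_S)
Step 1 — combined efficiency = eta_D * eta_S = 0.61 * 0.98 = 0.5978
Step 2 — PB = 2706.7 / 0.5978 ≈ 4527.8 kW (5 s.f.)

4527.8 kW


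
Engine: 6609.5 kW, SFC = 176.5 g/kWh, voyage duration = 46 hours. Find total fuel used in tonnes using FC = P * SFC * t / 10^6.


Formula: FC (tonnes) = P * SFC * t / 1,000,000
Step 1 — P * SFC * t = 6609.5 * 176.5 * 46 = 53662530.5 g
Step 2 — FC (tonnes) = 53662530.5 / 1,000,000 ≈ 53.663 tonnes (5 s.f.)

53.663 tonnes


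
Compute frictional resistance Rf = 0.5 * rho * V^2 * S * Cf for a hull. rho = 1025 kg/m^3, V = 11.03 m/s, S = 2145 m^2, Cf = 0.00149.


Formula: Rf = 0.5 * rho * V^2 * S * Cf
Step 1 — V^2 = 11.03^2 = 121.6609
Step 2 — 0.5 * rho * V^2 = 0.5 * 1025 * 121.6609 = 62351.21125
Step 3 — Rf = 62351.21125 * 2145 * 0.00149 ≈ 199280 N (5 s.f.)

199280 N


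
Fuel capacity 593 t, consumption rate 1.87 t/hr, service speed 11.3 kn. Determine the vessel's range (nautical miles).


Formula: endurance = fuel / rate; range = endurance * speed
Step 1 — endurance = 593 / 1.87 = 317.1123 hours
Step 2 — range = 317.1123 * 11.3 ≈ 3583.4 nautical miles (5 s.f.)

3583.4 NM


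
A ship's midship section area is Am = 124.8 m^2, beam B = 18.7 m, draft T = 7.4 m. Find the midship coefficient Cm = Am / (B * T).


Formula: Cm = Am / (B * T)
Step 1 — B * T = 18.7 * 7.4 = 138.38 m^2
Step 2 — Cm = 124.8 / 138.38 ≈ 0.90186 (5 s.f.)

0.90186


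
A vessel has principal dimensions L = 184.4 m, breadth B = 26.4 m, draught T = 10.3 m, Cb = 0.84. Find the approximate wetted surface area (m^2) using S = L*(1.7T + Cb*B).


Formula: S = 1.7*L*T + V/T with V = Cb*L*B*T, i.e. S = L * (1.7*T + Cb*B)
Step 1 — 1.7*T = 1.7 * 10.3 = 17.51 m
Step 2 — Cb*B = 0.84 * 26.4 = 22.176 m
Step 3 — 1.7*T + Cb*B = 17.51 + 22.176 = 39.686 m
Step 4 — S = 184.4 * 39.686 ≈ 7318.1 m^2 (5 s.f.)

7318.1 m^2


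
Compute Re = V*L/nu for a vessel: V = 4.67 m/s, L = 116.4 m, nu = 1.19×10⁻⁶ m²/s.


Formula: Re = V * L / nu
Step 1 — V * L = 4.67 * 116.4 = 543.588 m^2/s
Step 2 — Re = 543.588 / 1.19e-6 = 4.57e+08

4.57e+08


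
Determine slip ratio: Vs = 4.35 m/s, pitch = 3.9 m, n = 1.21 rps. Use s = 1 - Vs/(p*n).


Formula: s = 1 - Vs / (p * n)
Step 1 — p * n = 3.9 * 1.21 = 4.719
Step 2 — Vs / (p*n) = 4.35 / 4.719 = 0.921805 (6 d.p.)
Step 3 — s = 1 - 0.921805 = 0.078195

0.078195


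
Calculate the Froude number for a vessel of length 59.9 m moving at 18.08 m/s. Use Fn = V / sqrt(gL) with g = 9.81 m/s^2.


Formula: Fn = V / sqrt(g * L)
Step 1 — g * L = 9.81 * 59.9 = 587.619
Step 2 — sqrt(g * L) = sqrt(587.619) = 24.240854
Step 3 — Fn = 18.08 / 24.240854 ≈ 0.74585 (5 s.f.)

0.74585


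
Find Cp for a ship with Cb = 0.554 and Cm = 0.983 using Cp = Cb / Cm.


Formula: Cp = Cb / Cm
Substituting: Cp = 0.554 / 0.983
Result: Cp ≈ 0.56358 (5 s.f.)

0.56358


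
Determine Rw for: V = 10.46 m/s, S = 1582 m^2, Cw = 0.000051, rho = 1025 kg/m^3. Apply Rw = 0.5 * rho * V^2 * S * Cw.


Formula: Rw = 0.5 * rho * V^2 * S * Cw
Step 1 — V^2 = 10.46^2 = 109.4116
Step 2 — 0.5 * rho * V^2 = 0.5 * 1025 * 109.4116 = 56073.445
Step 3 — Rw = 56073.445 * 1582 * 0.000051 ≈ 4524.1 N (5 s.f.)

4524.1 N


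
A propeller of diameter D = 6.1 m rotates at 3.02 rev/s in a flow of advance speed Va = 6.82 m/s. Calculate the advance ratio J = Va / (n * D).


Formula: J = Va / (n * D)
Step 1 — n * D = 3.02 * 6.1 = 18.422
Step 2 — J = 6.82 / 18.422 ≈ 0.37021 (5 s.f.)

0.37021


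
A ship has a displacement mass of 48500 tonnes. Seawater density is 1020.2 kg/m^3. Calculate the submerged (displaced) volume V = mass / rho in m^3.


Formula: V = mass / rho
Step 1 — convert tonnes to kg: 48500 t * 1000 = 48500000 kg
Step 2 — V = 48500000 / 1020.2 ≈ 47540 m^3 (5 s.f.)

47540 m^3


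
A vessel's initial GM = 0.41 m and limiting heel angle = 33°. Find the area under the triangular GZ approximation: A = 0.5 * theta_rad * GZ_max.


Formula: GZ_max = GM * sin(theta); Area = 0.5 * theta_rad * GZ_max
Step 1 — GZ_max = 0.41 * sin(33°) = 0.41 * 0.544639 = 0.223302 m
Step 2 — theta_rad = 33 * pi/180 = 0.575959 rad
Step 3 — Area = 0.5 * 0.575959 * 0.223302 ≈ 0.064306 m·rad (5 s.f.)

0.064306 m·rad


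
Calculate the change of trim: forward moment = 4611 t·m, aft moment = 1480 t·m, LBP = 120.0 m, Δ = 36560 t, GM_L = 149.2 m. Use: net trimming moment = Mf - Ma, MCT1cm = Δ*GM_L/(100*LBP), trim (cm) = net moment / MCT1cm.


Formula: net trimming moment = Mf - Ma; MCT1cm = Δ*GM_L/(100*LBP); trim = net moment / MCT1cm
Step 1 — net trimming moment = 4611 - 1480 = 3131 t·m
Step 2 — MCT1cm = 36560 * 149.2 / (100 * 120.0) = 454.5627 t·m/cm
Step 3 — trim = 3131 / 454.5627 ≈ 6.8879 cm (5 s.f.)

6.8879 cm


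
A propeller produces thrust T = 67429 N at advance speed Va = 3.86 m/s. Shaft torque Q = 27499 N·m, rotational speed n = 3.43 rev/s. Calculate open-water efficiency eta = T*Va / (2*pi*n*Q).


Formula: eta = T * Va / (2 * pi * n * Q)
Step 1 — numerator = T * Va = 67429 * 3.86 = 260275.94
Step 2 — 2 * pi * n = 2 * pi * 3.43 = 21.551326
Step 3 — denominator = 21.551326 * 27499 = 592639.91
Step 4 — eta = 260275.94 / 592639.91 ≈ 0.43918 (5 s.f.)

0.43918


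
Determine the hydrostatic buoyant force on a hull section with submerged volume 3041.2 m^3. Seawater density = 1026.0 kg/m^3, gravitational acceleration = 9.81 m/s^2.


Formula: Fb = rho * g * V
Substituting: Fb = 1026.0 * 9.81 * 3041.2
Intermediate: 1026.0 * 9.81 = 10065.06
Result: Fb = 10065.06 * 3041.2 ≈ 30610000 N (5 s.f.)

30610000 N


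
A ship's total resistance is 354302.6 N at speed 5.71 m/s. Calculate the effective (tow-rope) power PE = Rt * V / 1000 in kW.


Formula: PE = Rt * V / 1000 (kW)
Step 1 — PE (W) = 354302.6 * 5.71 = 2023067.846 W
Step 2 — PE (kW) = 2023067.846 / 1000 ≈ 2023.1 kW (5 s.f.)

2023.1 kW


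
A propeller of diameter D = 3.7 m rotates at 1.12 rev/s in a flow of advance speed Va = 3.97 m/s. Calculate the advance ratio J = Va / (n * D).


Formula: J = Va / (n * D)
Step 1 — n * D = 1.12 * 3.7 = 4.144
Step 2 — J = 3.97 / 4.144 ≈ 0.95801 (5 s.f.)

0.95801
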